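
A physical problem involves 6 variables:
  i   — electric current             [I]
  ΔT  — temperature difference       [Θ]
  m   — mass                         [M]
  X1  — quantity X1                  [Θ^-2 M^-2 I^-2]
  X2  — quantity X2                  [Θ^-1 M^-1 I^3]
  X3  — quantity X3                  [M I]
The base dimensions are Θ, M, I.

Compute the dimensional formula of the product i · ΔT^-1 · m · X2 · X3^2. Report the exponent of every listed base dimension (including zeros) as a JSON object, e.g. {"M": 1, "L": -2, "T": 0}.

{"Θ": -2, "M": 2, "I": 6}

Exponent matrix [Θ,M,I] × [i,ΔT,m,X1,X2,X3]:
  Θ: [ 0  1  0 -2 -1  0]
  M: [ 0  0  1 -2 -1  1]
  I: [ 1  0  0 -2  3  1]
  [Θ]: (1)·0+(-1)·1+(1)·0+(1)·-1+(2)·0 = -2
  [M]: (1)·0+(-1)·0+(1)·1+(1)·-1+(2)·1 = 2
  [I]: (1)·1+(-1)·0+(1)·0+(1)·3+(2)·1 = 6
⇒ Θ^-2 M^2 I^6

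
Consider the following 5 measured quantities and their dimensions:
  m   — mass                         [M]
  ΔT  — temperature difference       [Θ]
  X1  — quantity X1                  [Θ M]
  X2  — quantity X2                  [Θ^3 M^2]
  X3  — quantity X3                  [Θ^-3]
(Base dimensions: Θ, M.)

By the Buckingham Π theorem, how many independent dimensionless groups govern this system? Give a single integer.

Exponent matrix [Θ,M] × [m,ΔT,X1,X2,X3]:
  Θ: [ 0  1  1  3 -3]
  M: [ 1  0  1  2  0]
Echelon form has 2 nonzero rows (pivots: m,ΔT)
n=5, r=2 ⇒ 3 dimensionless groups

3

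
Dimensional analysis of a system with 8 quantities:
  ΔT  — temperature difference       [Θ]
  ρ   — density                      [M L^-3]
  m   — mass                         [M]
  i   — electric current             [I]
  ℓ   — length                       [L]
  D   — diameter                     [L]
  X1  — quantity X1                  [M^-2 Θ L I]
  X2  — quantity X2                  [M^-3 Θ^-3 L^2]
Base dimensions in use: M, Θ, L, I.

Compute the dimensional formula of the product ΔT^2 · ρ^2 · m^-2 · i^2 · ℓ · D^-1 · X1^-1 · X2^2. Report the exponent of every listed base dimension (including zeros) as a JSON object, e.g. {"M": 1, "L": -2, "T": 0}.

{"M": -4, "Θ": -5, "L": -3, "I": 1}

Write exponents as rows M,Θ,L,I / cols ΔT,ρ,m,i,ℓ,D,X1,X2:
  M: [ 0  1  1  0  0  0 -2 -3]
  Θ: [ 1  0  0  0  0  0  1 -3]
  L: [ 0 -3  0  0  1  1  1  2]
  I: [ 0  0  0  1  0  0  1  0]
  [M]: (2)·0+(2)·1+(-2)·1+(2)·0+(1)·0+(-1)·0+(-1)·-2+(2)·-3 = -4
  [Θ]: (2)·1+(2)·0+(-2)·0+(2)·0+(1)·0+(-1)·0+(-1)·1+(2)·-3 = -5
  [L]: (2)·0+(2)·-3+(-2)·0+(2)·0+(1)·1+(-1)·1+(-1)·1+(2)·2 = -3
  [I]: (2)·0+(2)·0+(-2)·0+(2)·1+(1)·0+(-1)·0+(-1)·1+(2)·0 = 1
⇒ M^-4 Θ^-5 L^-3 I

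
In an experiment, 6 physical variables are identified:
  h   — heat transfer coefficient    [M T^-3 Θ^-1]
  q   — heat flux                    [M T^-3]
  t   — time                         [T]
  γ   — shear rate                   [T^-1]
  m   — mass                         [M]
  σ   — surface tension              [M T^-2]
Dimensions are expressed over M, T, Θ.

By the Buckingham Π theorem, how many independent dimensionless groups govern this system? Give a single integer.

Dimensional matrix (M×T×Θ by h×q×t×γ×m×σ):
  M: [ 1  1  0  0  1  1]
  T: [-3 -3  1 -1  0 -2]
  Θ: [-1  0  0  0  0  0]
RREF → pivots at {h,q,t} ⇒ r = 3
n=6, r=3 ⇒ 3 dimensionless groups

3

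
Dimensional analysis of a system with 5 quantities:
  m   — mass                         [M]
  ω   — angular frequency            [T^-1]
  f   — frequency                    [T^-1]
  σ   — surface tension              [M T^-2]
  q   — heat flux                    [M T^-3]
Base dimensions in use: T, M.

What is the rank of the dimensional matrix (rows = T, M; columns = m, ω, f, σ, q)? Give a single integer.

2

Dimensional matrix (T×M by m×ω×f×σ×q):
  T: [ 0 -1 -1 -2 -3]
  M: [ 1  0  0  1  1]
Row reduction gives pivot columns m,ω; rank = 2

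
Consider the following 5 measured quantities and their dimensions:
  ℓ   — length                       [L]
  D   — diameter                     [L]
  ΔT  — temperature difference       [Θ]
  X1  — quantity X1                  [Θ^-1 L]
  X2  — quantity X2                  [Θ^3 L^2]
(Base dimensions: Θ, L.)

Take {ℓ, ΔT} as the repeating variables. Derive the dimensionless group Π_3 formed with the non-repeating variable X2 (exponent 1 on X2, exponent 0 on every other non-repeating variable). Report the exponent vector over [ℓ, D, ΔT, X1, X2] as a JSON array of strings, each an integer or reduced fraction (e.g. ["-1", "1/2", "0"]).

["-2", "0", "-3", "0", "1"]

Exponent matrix [Θ,L] × [ℓ,D,ΔT,X1,X2]:
  Θ: [ 0  0  1 -1  3]
  L: [ 1  1  0  1  2]
RREF → pivots at {ℓ,ΔT} ⇒ r = 2
Pivot set = {ℓ,ΔT}, free = {D,X1,X2}
RREF:
  r0: [   1    1    0    1    2]
  r1: [   0    0    1   -1    3]
Fix exponent of X2 at 1, D at 0, X1 at 0; solve each RREF row for its pivot's exponent:
  r0: exp(ℓ) + (2)·1 = 0 ⇒ exp(ℓ) = -2
  r1: exp(ΔT) + (3)·1 = 0 ⇒ exp(ΔT) = -3
Π_3 = ℓ^-2 · ΔT^-3 · X2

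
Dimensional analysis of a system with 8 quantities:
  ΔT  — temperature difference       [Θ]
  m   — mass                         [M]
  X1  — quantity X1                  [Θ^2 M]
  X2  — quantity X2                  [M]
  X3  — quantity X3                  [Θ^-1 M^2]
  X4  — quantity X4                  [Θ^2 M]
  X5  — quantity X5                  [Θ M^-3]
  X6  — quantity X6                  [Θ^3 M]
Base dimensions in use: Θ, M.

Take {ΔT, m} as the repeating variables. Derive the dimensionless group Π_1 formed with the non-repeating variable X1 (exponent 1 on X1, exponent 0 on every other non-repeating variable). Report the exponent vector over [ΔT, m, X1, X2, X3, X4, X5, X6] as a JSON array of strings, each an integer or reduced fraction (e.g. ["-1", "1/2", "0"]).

["-2", "-1", "1", "0", "0", "0", "0", "0"]

Dimensional matrix (Θ×M by ΔT×m×X1×X2×X3×X4×X5×X6):
  Θ: [ 1  0  2  0 -1  2  1  3]
  M: [ 0  1  1  1  2  1 -3  1]
RREF → pivots at {ΔT,m} ⇒ r = 2
Pivot set = {ΔT,m}, free = {X1,X2,X3,X4,X5,X6}
RREF:
  r0: [   1    0    2    0   -1    2    1    3]
  r1: [   0    1    1    1    2    1   -3    1]
Fix exponent of X1 at 1, X2 at 0, X3 at 0, X4 at 0, X5 at 0, X6 at 0; solve each RREF row for its pivot's exponent:
  r0: exp(ΔT) + (2)·1 = 0 ⇒ exp(ΔT) = -2
  r1: exp(m) + (1)·1 = 0 ⇒ exp(m) = -1
Π_1 = ΔT^-2 · m^-1 · X1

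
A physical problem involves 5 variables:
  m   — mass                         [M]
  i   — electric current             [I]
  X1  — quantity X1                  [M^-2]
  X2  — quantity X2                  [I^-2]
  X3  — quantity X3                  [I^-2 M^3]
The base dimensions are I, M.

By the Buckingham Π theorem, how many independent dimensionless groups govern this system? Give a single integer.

3

Write exponents as rows I,M / cols m,i,X1,X2,X3:
  I: [ 0  1  0 -2 -2]
  M: [ 1  0 -2  0  3]
Echelon form has 2 nonzero rows (pivots: m,i)
Π count = n − r = 5 − 2 = 3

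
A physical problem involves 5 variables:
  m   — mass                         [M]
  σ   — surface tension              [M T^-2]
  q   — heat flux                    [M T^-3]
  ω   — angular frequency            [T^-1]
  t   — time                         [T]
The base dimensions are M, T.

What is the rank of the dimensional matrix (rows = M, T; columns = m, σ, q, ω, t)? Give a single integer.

2

Dimensional matrix (M×T by m×σ×q×ω×t):
  M: [ 1  1  1  0  0]
  T: [ 0 -2 -3 -1  1]
Row reduction gives pivot columns m,σ; rank = 2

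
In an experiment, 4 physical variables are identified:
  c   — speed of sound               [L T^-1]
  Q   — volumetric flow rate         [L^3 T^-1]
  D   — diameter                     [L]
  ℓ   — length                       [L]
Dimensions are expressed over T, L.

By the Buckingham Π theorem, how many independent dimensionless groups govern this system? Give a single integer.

2

Dimensional matrix (T×L by c×Q×D×ℓ):
  T: [-1 -1  0  0]
  L: [ 1  3  1  1]
RREF → pivots at {c,Q} ⇒ r = 2
4 vars − rank 2 = 2 Π groups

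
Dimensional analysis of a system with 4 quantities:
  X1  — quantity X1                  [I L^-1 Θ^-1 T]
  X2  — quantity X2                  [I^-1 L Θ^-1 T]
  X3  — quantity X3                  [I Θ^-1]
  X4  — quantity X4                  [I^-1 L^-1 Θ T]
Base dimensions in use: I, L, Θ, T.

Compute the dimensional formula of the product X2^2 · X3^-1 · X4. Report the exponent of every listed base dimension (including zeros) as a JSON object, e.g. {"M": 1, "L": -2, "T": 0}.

Dimensional matrix (I×L×Θ×T by X1×X2×X3×X4):
  I: [ 1 -1  1 -1]
  L: [-1  1  0 -1]
  Θ: [-1 -1 -1  1]
  T: [ 1  1  0  1]
  [I]: (2)·-1+(-1)·1+(1)·-1 = -4
  [L]: (2)·1+(-1)·0+(1)·-1 = 1
  [Θ]: (2)·-1+(-1)·-1+(1)·1 = 0
  [T]: (2)·1+(-1)·0+(1)·1 = 3
⇒ I^-4 L T^3

{"I": -4, "L": 1, "Θ": 0, "T": 3}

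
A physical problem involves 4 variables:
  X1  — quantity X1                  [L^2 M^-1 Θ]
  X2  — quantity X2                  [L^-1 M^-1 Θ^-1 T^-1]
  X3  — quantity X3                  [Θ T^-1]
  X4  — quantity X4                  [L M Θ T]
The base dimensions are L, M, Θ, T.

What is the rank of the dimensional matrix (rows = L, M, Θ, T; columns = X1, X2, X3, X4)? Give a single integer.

3

Exponent matrix [L,M,Θ,T] × [X1,X2,X3,X4]:
  L: [ 2 -1  0  1]
  M: [-1 -1  0  1]
  Θ: [ 1 -1  1  1]
  T: [ 0 -1 -1  1]
Echelon form has 3 nonzero rows (pivots: X1,X2,X3)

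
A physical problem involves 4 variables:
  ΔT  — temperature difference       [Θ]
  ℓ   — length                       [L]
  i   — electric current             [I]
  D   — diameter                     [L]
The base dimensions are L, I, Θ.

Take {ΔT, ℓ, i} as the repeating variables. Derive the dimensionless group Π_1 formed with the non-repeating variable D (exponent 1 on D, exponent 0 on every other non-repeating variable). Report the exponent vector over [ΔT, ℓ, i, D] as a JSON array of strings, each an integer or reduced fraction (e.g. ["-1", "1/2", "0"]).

Dimensional matrix (L×I×Θ by ΔT×ℓ×i×D):
  L: [ 0  1  0  1]
  I: [ 0  0  1  0]
  Θ: [ 1  0  0  0]
RREF → pivots at {ΔT,ℓ,i} ⇒ r = 3
Repeat: ΔT,ℓ,i; free: D
RREF:
  r0: [   1    0    0    0]
  r1: [   0    1    0    1]
  r2: [   0    0    1    0]
Fix exponent of D at 1; solve each RREF row for its pivot's exponent:
  r0: exp(ΔT) + (0)·1 = 0 ⇒ exp(ΔT) = 0
  r1: exp(ℓ) + (1)·1 = 0 ⇒ exp(ℓ) = -1
  r2: exp(i) + (0)·1 = 0 ⇒ exp(i) = 0
Π_1 = ℓ^-1 · D

["0", "-1", "0", "1"]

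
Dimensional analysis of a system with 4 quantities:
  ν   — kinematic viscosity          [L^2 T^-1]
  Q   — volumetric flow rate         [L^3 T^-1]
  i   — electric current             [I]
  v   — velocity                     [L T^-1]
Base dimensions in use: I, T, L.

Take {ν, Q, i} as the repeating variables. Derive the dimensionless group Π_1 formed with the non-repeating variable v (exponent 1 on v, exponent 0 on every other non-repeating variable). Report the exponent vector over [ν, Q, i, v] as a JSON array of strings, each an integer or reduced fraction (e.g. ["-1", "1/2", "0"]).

Exponent matrix [I,T,L] × [ν,Q,i,v]:
  I: [ 0  0  1  0]
  T: [-1 -1  0 -1]
  L: [ 2  3  0  1]
RREF → pivots at {ν,Q,i} ⇒ r = 3
Pivot set = {ν,Q,i}, free = {v}
RREF:
  r0: [   1    0    0    2]
  r1: [   0    1    0   -1]
  r2: [   0    0    1    0]
Fix exponent of v at 1; solve each RREF row for its pivot's exponent:
  r0: exp(ν) + (2)·1 = 0 ⇒ exp(ν) = -2
  r1: exp(Q) + (-1)·1 = 0 ⇒ exp(Q) = 1
  r2: exp(i) + (0)·1 = 0 ⇒ exp(i) = 0
Π_1 = ν^-2 · Q · v

["-2", "1", "0", "1"]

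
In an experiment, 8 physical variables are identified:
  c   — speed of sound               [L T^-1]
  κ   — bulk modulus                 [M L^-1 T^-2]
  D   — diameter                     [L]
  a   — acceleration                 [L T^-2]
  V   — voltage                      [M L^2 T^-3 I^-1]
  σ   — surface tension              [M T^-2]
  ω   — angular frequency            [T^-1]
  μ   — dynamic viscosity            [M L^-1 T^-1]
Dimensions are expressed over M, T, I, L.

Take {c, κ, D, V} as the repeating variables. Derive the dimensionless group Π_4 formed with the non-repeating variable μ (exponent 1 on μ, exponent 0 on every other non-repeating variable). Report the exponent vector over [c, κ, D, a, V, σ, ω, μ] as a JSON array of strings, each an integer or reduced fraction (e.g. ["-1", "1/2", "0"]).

["1", "-1", "-1", "0", "0", "0", "0", "1"]

Exponent matrix [M,T,I,L] × [c,κ,D,a,V,σ,ω,μ]:
  M: [ 0  1  0  0  1  1  0  1]
  T: [-1 -2  0 -2 -3 -2 -1 -1]
  I: [ 0  0  0  0 -1  0  0  0]
  L: [ 1 -1  1  1  2  0  0 -1]
Echelon form has 4 nonzero rows (pivots: c,κ,D,V)
Repeat: c,κ,D,V; free: a,σ,ω,μ
RREF:
  r0: [   1    0    0    2    0    0    1   -1]
  r1: [   0    1    0    0    0    1    0    1]
  r2: [   0    0    1   -1    0    1   -1    1]
  r3: [   0    0    0    0    1    0    0    0]
Fix exponent of μ at 1, a at 0, σ at 0, ω at 0; solve each RREF row for its pivot's exponent:
  r0: exp(c) + (-1)·1 = 0 ⇒ exp(c) = 1
  r1: exp(κ) + (1)·1 = 0 ⇒ exp(κ) = -1
  r2: exp(D) + (1)·1 = 0 ⇒ exp(D) = -1
  r3: exp(V) + (0)·1 = 0 ⇒ exp(V) = 0
Π_4 = c · κ^-1 · D^-1 · μ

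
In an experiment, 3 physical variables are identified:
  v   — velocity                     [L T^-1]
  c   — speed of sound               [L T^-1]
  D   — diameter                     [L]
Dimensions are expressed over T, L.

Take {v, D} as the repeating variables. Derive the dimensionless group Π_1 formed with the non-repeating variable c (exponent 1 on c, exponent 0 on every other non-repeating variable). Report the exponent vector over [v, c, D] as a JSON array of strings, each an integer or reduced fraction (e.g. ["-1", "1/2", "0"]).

Exponent matrix [T,L] × [v,c,D]:
  T: [-1 -1  0]
  L: [ 1  1  1]
Row reduction gives pivot columns v,D; rank = 2
Repeat: v,D; free: c
RREF:
  r0: [   1    1    0]
  r1: [   0    0    1]
Fix exponent of c at 1; solve each RREF row for its pivot's exponent:
  r0: exp(v) + (1)·1 = 0 ⇒ exp(v) = -1
  r1: exp(D) + (0)·1 = 0 ⇒ exp(D) = 0
Π_1 = v^-1 · c

["-1", "1", "0"]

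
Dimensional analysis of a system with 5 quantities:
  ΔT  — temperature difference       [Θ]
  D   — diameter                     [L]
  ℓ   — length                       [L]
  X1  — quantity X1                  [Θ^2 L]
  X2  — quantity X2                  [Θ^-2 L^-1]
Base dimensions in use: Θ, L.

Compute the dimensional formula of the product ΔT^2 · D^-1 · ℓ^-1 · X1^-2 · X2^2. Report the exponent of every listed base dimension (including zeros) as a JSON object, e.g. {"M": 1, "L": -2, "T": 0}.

{"Θ": -6, "L": -6}

Exponent matrix [Θ,L] × [ΔT,D,ℓ,X1,X2]:
  Θ: [ 1  0  0  2 -2]
  L: [ 0  1  1  1 -1]
  [Θ]: (2)·1+(-1)·0+(-1)·0+(-2)·2+(2)·-2 = -6
  [L]: (2)·0+(-1)·1+(-1)·1+(-2)·1+(2)·-1 = -6
⇒ Θ^-6 L^-6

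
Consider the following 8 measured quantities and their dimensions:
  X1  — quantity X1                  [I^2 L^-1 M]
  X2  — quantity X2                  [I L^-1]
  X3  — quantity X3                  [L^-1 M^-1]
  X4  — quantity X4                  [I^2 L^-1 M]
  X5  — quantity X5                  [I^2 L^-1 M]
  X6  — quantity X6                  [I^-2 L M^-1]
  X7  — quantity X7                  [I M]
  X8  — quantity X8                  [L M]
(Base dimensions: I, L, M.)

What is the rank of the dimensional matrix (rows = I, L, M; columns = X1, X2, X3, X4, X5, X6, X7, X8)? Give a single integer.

2

Exponent matrix [I,L,M] × [X1,X2,X3,X4,X5,X6,X7,X8]:
  I: [ 2  1  0  2  2 -2  1  0]
  L: [-1 -1 -1 -1 -1  1  0  1]
  M: [ 1  0 -1  1  1 -1  1  1]
Echelon form has 2 nonzero rows (pivots: X1,X2)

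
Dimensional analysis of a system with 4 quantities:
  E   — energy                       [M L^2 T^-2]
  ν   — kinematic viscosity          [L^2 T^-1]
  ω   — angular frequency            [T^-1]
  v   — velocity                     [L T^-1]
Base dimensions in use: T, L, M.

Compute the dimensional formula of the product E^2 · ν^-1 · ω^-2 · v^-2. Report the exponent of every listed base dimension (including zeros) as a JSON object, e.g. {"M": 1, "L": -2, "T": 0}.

{"T": 1, "L": 0, "M": 2}

Write exponents as rows T,L,M / cols E,ν,ω,v:
  T: [-2 -1 -1 -1]
  L: [ 2  2  0  1]
  M: [ 1  0  0  0]
  [T]: (2)·-2+(-1)·-1+(-2)·-1+(-2)·-1 = 1
  [L]: (2)·2+(-1)·2+(-2)·0+(-2)·1 = 0
  [M]: (2)·1+(-1)·0+(-2)·0+(-2)·0 = 2
⇒ T M^2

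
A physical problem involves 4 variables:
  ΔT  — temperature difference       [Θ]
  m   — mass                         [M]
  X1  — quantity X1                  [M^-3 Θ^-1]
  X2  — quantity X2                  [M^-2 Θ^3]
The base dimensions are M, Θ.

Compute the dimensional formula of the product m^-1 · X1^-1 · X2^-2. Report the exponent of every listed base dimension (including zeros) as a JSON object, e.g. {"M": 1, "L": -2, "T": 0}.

Write exponents as rows M,Θ / cols ΔT,m,X1,X2:
  M: [ 0  1 -3 -2]
  Θ: [ 1  0 -1  3]
  [M]: (-1)·1+(-1)·-3+(-2)·-2 = 6
  [Θ]: (-1)·0+(-1)·-1+(-2)·3 = -5
⇒ M^6 Θ^-5

{"M": 6, "Θ": -5}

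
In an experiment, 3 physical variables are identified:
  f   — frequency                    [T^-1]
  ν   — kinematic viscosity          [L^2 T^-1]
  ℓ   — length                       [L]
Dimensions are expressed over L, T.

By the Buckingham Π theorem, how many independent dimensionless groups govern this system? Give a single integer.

1

Exponent matrix [L,T] × [f,ν,ℓ]:
  L: [ 0  2  1]
  T: [-1 -1  0]
Echelon form has 2 nonzero rows (pivots: f,ν)
3 vars − rank 2 = 1 Π group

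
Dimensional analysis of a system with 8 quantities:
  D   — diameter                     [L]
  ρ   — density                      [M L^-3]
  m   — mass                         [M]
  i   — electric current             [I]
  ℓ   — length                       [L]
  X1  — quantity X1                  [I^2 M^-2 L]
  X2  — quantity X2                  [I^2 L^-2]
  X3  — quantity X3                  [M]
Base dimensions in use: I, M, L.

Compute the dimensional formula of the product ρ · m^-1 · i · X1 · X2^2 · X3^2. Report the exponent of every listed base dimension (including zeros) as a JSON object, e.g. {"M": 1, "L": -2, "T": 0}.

{"I": 7, "M": 0, "L": -6}

Dimensional matrix (I×M×L by D×ρ×m×i×ℓ×X1×X2×X3):
  I: [ 0  0  0  1  0  2  2  0]
  M: [ 0  1  1  0  0 -2  0  1]
  L: [ 1 -3  0  0  1  1 -2  0]
  [I]: (1)·0+(-1)·0+(1)·1+(1)·2+(2)·2+(2)·0 = 7
  [M]: (1)·1+(-1)·1+(1)·0+(1)·-2+(2)·0+(2)·1 = 0
  [L]: (1)·-3+(-1)·0+(1)·0+(1)·1+(2)·-2+(2)·0 = -6
⇒ I^7 L^-6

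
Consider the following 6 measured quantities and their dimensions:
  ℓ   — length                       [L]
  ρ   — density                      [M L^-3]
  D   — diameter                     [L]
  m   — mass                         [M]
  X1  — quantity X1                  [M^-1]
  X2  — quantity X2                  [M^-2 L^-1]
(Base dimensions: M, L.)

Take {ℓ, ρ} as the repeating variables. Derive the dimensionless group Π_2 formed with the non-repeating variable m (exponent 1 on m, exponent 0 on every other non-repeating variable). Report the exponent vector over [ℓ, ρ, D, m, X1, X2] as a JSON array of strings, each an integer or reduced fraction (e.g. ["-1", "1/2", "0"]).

Write exponents as rows M,L / cols ℓ,ρ,D,m,X1,X2:
  M: [ 0  1  0  1 -1 -2]
  L: [ 1 -3  1  0  0 -1]
Echelon form has 2 nonzero rows (pivots: ℓ,ρ)
Pivot set = {ℓ,ρ}, free = {D,m,X1,X2}
RREF:
  r0: [   1    0    1    3   -3   -7]
  r1: [   0    1    0    1   -1   -2]
Fix exponent of m at 1, D at 0, X1 at 0, X2 at 0; solve each RREF row for its pivot's exponent:
  r0: exp(ℓ) + (3)·1 = 0 ⇒ exp(ℓ) = -3
  r1: exp(ρ) + (1)·1 = 0 ⇒ exp(ρ) = -1
Π_2 = ℓ^-3 · ρ^-1 · m

["-3", "-1", "0", "1", "0", "0"]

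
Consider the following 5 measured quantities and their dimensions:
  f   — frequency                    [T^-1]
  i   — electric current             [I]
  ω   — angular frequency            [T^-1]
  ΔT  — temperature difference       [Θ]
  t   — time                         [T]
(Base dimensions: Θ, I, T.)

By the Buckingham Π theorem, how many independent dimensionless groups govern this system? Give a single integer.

Dimensional matrix (Θ×I×T by f×i×ω×ΔT×t):
  Θ: [ 0  0  0  1  0]
  I: [ 0  1  0  0  0]
  T: [-1  0 -1  0  1]
RREF → pivots at {f,i,ΔT} ⇒ r = 3
Π count = n − r = 5 − 3 = 2

2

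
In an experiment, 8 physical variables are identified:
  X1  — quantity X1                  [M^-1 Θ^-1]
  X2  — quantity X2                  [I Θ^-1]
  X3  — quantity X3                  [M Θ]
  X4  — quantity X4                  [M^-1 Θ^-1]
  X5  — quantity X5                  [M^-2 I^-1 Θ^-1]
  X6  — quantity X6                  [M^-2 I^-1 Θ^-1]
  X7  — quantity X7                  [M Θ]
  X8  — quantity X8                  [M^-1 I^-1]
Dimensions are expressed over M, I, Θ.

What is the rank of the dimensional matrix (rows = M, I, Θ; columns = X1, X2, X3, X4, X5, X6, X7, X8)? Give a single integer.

Write exponents as rows M,I,Θ / cols X1,X2,X3,X4,X5,X6,X7,X8:
  M: [-1  0  1 -1 -2 -2  1 -1]
  I: [ 0  1  0  0 -1 -1  0 -1]
  Θ: [-1 -1  1 -1 -1 -1  1  0]
RREF → pivots at {X1,X2} ⇒ r = 2

2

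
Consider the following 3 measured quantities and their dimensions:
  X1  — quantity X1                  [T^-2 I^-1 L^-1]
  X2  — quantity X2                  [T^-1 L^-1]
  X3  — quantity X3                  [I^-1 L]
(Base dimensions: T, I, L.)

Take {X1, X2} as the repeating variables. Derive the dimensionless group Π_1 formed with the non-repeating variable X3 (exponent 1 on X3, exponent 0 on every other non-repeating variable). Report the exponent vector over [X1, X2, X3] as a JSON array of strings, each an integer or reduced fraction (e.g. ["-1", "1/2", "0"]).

Write exponents as rows T,I,L / cols X1,X2,X3:
  T: [-2 -1  0]
  I: [-1  0 -1]
  L: [-1 -1  1]
Echelon form has 2 nonzero rows (pivots: X1,X2)
Repeat: X1,X2; free: X3
RREF:
  r0: [   1    0    1]
  r1: [   0    1   -2]
  r2: [   0    0    0]
Fix exponent of X3 at 1; solve each RREF row for its pivot's exponent:
  r0: exp(X1) + (1)·1 = 0 ⇒ exp(X1) = -1
  r1: exp(X2) + (-2)·1 = 0 ⇒ exp(X2) = 2
Π_1 = X1^-1 · X2^2 · X3

["-1", "2", "1"]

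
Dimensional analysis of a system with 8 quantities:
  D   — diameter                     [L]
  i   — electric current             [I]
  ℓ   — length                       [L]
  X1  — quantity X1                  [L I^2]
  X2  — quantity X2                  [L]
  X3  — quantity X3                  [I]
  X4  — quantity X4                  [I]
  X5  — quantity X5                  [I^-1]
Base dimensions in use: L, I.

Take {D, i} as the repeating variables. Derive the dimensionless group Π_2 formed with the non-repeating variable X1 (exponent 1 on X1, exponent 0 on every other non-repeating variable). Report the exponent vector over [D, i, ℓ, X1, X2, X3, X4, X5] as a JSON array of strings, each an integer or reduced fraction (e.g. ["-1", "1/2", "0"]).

Dimensional matrix (L×I by D×i×ℓ×X1×X2×X3×X4×X5):
  L: [ 1  0  1  1  1  0  0  0]
  I: [ 0  1  0  2  0  1  1 -1]
Echelon form has 2 nonzero rows (pivots: D,i)
Repeat: D,i; free: ℓ,X1,X2,X3,X4,X5
RREF:
  r0: [   1    0    1    1    1    0    0    0]
  r1: [   0    1    0    2    0    1    1   -1]
Fix exponent of X1 at 1, ℓ at 0, X2 at 0, X3 at 0, X4 at 0, X5 at 0; solve each RREF row for its pivot's exponent:
  r0: exp(D) + (1)·1 = 0 ⇒ exp(D) = -1
  r1: exp(i) + (2)·1 = 0 ⇒ exp(i) = -2
Π_2 = D^-1 · i^-2 · X1

["-1", "-2", "0", "1", "0", "0", "0", "0"]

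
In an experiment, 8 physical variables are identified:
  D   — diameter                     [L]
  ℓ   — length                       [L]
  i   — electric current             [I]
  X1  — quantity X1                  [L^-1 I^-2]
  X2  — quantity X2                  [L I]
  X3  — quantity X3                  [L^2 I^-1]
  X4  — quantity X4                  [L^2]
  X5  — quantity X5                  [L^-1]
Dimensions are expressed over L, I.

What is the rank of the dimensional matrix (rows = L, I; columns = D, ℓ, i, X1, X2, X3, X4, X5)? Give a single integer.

2

Exponent matrix [L,I] × [D,ℓ,i,X1,X2,X3,X4,X5]:
  L: [ 1  1  0 -1  1  2  2 -1]
  I: [ 0  0  1 -2  1 -1  0  0]
Echelon form has 2 nonzero rows (pivots: D,i)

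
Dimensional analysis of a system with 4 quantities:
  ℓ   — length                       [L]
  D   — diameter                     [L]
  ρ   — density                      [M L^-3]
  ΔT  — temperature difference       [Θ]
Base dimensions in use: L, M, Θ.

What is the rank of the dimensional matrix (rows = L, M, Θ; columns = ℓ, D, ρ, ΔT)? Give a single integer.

Dimensional matrix (L×M×Θ by ℓ×D×ρ×ΔT):
  L: [ 1  1 -3  0]
  M: [ 0  0  1  0]
  Θ: [ 0  0  0  1]
RREF → pivots at {ℓ,ρ,ΔT} ⇒ r = 3

3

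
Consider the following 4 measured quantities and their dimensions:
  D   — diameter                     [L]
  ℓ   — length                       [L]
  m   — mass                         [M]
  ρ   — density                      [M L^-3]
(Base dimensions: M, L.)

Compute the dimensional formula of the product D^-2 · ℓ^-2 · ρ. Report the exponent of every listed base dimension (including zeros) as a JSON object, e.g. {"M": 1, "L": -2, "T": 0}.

{"M": 1, "L": -7}

Write exponents as rows M,L / cols D,ℓ,m,ρ:
  M: [ 0  0  1  1]
  L: [ 1  1  0 -3]
  [M]: (-2)·0+(-2)·0+(1)·1 = 1
  [L]: (-2)·1+(-2)·1+(1)·-3 = -7
⇒ M L^-7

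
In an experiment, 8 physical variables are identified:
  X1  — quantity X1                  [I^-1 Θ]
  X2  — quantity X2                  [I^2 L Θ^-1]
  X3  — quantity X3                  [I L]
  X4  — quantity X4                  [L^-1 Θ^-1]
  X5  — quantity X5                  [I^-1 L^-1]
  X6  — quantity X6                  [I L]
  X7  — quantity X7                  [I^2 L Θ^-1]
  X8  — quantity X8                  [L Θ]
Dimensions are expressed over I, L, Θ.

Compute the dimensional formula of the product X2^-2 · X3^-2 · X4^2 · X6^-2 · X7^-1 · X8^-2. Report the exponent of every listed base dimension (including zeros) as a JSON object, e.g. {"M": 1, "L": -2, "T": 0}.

{"I": -10, "L": -11, "Θ": -1}

Write exponents as rows I,L,Θ / cols X1,X2,X3,X4,X5,X6,X7,X8:
  I: [-1  2  1  0 -1  1  2  0]
  L: [ 0  1  1 -1 -1  1  1  1]
  Θ: [ 1 -1  0 -1  0  0 -1  1]
  [I]: (-2)·2+(-2)·1+(2)·0+(-2)·1+(-1)·2+(-2)·0 = -10
  [L]: (-2)·1+(-2)·1+(2)·-1+(-2)·1+(-1)·1+(-2)·1 = -11
  [Θ]: (-2)·-1+(-2)·0+(2)·-1+(-2)·0+(-1)·-1+(-2)·1 = -1
⇒ I^-10 L^-11 Θ^-1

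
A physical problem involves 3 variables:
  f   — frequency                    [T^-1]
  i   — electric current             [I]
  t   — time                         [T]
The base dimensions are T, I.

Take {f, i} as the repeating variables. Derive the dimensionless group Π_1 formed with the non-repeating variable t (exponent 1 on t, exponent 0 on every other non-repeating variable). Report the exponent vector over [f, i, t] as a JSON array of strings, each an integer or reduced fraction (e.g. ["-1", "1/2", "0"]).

["1", "0", "1"]

Write exponents as rows T,I / cols f,i,t:
  T: [-1  0  1]
  I: [ 0  1  0]
RREF → pivots at {f,i} ⇒ r = 2
Repeat: f,i; free: t
RREF:
  r0: [   1    0   -1]
  r1: [   0    1    0]
Fix exponent of t at 1; solve each RREF row for its pivot's exponent:
  r0: exp(f) + (-1)·1 = 0 ⇒ exp(f) = 1
  r1: exp(i) + (0)·1 = 0 ⇒ exp(i) = 0
Π_1 = f · t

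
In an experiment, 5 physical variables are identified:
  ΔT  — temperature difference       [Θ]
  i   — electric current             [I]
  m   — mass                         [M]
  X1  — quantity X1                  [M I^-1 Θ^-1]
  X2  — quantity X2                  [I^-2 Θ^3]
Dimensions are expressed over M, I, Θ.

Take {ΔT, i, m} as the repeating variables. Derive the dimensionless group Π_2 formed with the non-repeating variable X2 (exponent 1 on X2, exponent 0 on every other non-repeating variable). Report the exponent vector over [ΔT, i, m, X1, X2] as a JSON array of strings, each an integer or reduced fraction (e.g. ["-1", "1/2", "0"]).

["-3", "2", "0", "0", "1"]

Write exponents as rows M,I,Θ / cols ΔT,i,m,X1,X2:
  M: [ 0  0  1  1  0]
  I: [ 0  1  0 -1 -2]
  Θ: [ 1  0  0 -1  3]
Echelon form has 3 nonzero rows (pivots: ΔT,i,m)
Pivot set = {ΔT,i,m}, free = {X1,X2}
RREF:
  r0: [   1    0    0   -1    3]
  r1: [   0    1    0   -1   -2]
  r2: [   0    0    1    1    0]
Fix exponent of X2 at 1, X1 at 0; solve each RREF row for its pivot's exponent:
  r0: exp(ΔT) + (3)·1 = 0 ⇒ exp(ΔT) = -3
  r1: exp(i) + (-2)·1 = 0 ⇒ exp(i) = 2
  r2: exp(m) + (0)·1 = 0 ⇒ exp(m) = 0
Π_2 = ΔT^-3 · i^2 · X2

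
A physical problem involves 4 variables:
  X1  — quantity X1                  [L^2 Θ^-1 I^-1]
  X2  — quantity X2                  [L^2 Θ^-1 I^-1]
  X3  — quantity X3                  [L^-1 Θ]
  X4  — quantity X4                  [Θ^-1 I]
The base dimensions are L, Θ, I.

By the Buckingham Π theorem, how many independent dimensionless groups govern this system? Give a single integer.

Exponent matrix [L,Θ,I] × [X1,X2,X3,X4]:
  L: [ 2  2 -1  0]
  Θ: [-1 -1  1 -1]
  I: [-1 -1  0  1]
RREF → pivots at {X1,X3} ⇒ r = 2
n=4, r=2 ⇒ 2 dimensionless groups

2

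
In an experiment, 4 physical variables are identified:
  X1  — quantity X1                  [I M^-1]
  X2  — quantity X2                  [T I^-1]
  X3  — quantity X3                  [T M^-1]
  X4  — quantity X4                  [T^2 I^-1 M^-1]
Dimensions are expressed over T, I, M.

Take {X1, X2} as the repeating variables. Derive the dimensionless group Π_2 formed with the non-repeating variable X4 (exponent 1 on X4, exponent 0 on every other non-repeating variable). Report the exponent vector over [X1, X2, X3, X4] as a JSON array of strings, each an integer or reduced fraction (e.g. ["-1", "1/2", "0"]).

["-1", "-2", "0", "1"]

Write exponents as rows T,I,M / cols X1,X2,X3,X4:
  T: [ 0  1  1  2]
  I: [ 1 -1  0 -1]
  M: [-1  0 -1 -1]
RREF → pivots at {X1,X2} ⇒ r = 2
Repeat: X1,X2; free: X3,X4
RREF:
  r0: [   1    0    1    1]
  r1: [   0    1    1    2]
  r2: [   0    0    0    0]
Fix exponent of X4 at 1, X3 at 0; solve each RREF row for its pivot's exponent:
  r0: exp(X1) + (1)·1 = 0 ⇒ exp(X1) = -1
  r1: exp(X2) + (2)·1 = 0 ⇒ exp(X2) = -2
Π_2 = X1^-1 · X2^-2 · X4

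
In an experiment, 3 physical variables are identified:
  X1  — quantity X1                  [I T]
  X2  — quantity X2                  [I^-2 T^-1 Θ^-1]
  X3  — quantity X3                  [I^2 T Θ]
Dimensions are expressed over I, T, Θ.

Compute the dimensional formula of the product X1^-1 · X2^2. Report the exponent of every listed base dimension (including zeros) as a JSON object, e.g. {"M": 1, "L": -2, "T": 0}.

{"I": -5, "T": -3, "Θ": -2}

Write exponents as rows I,T,Θ / cols X1,X2,X3:
  I: [ 1 -2  2]
  T: [ 1 -1  1]
  Θ: [ 0 -1  1]
  [I]: (-1)·1+(2)·-2 = -5
  [T]: (-1)·1+(2)·-1 = -3
  [Θ]: (-1)·0+(2)·-1 = -2
⇒ I^-5 T^-3 Θ^-2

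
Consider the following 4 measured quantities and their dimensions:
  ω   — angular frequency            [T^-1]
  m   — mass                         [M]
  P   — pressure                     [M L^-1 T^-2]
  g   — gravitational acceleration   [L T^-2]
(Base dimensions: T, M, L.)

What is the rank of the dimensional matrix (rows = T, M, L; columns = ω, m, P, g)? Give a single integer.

Write exponents as rows T,M,L / cols ω,m,P,g:
  T: [-1  0 -2 -2]
  M: [ 0  1  1  0]
  L: [ 0  0 -1  1]
RREF → pivots at {ω,m,P} ⇒ r = 3

3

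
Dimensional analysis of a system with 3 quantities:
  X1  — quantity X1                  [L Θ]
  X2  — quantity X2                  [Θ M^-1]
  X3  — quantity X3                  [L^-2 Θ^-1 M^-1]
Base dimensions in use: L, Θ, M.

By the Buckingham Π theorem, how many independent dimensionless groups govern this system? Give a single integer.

Exponent matrix [L,Θ,M] × [X1,X2,X3]:
  L: [ 1  0 -2]
  Θ: [ 1  1 -1]
  M: [ 0 -1 -1]
RREF → pivots at {X1,X2} ⇒ r = 2
3 vars − rank 2 = 1 Π group

1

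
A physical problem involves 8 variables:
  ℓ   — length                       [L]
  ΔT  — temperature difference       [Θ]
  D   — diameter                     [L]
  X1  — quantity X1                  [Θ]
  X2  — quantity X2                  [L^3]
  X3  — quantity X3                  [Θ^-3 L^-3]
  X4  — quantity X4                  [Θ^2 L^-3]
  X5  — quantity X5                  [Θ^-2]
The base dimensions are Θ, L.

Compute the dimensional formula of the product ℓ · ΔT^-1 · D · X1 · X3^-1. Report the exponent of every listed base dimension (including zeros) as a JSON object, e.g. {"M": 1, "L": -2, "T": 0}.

Write exponents as rows Θ,L / cols ℓ,ΔT,D,X1,X2,X3,X4,X5:
  Θ: [ 0  1  0  1  0 -3  2 -2]
  L: [ 1  0  1  0  3 -3 -3  0]
  [Θ]: (1)·0+(-1)·1+(1)·0+(1)·1+(-1)·-3 = 3
  [L]: (1)·1+(-1)·0+(1)·1+(1)·0+(-1)·-3 = 5
⇒ Θ^3 L^5

{"Θ": 3, "L": 5}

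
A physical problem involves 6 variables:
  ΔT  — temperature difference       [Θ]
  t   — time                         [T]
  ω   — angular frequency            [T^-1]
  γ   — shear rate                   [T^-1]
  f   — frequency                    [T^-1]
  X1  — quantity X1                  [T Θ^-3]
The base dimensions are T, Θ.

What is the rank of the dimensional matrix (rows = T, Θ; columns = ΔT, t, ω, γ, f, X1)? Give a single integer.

Dimensional matrix (T×Θ by ΔT×t×ω×γ×f×X1):
  T: [ 0  1 -1 -1 -1  1]
  Θ: [ 1  0  0  0  0 -3]
RREF → pivots at {ΔT,t} ⇒ r = 2

2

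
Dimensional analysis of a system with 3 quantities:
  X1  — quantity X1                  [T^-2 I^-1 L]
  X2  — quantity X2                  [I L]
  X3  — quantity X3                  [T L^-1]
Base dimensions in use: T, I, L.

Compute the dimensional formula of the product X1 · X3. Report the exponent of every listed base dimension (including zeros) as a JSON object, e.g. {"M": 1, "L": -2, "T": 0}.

Exponent matrix [T,I,L] × [X1,X2,X3]:
  T: [-2  0  1]
  I: [-1  1  0]
  L: [ 1  1 -1]
  [T]: (1)·-2+(1)·1 = -1
  [I]: (1)·-1+(1)·0 = -1
  [L]: (1)·1+(1)·-1 = 0
⇒ T^-1 I^-1

{"T": -1, "I": -1, "L": 0}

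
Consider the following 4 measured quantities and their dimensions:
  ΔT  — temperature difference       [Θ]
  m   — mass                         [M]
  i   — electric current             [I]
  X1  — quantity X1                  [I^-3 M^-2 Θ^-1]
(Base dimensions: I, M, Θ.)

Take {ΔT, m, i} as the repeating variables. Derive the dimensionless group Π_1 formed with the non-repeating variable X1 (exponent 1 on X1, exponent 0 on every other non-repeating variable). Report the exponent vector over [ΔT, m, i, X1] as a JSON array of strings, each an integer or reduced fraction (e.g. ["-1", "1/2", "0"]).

["1", "2", "3", "1"]

Exponent matrix [I,M,Θ] × [ΔT,m,i,X1]:
  I: [ 0  0  1 -3]
  M: [ 0  1  0 -2]
  Θ: [ 1  0  0 -1]
RREF → pivots at {ΔT,m,i} ⇒ r = 3
Pivot set = {ΔT,m,i}, free = {X1}
RREF:
  r0: [   1    0    0   -1]
  r1: [   0    1    0   -2]
  r2: [   0    0    1   -3]
Fix exponent of X1 at 1; solve each RREF row for its pivot's exponent:
  r0: exp(ΔT) + (-1)·1 = 0 ⇒ exp(ΔT) = 1
  r1: exp(m) + (-2)·1 = 0 ⇒ exp(m) = 2
  r2: exp(i) + (-3)·1 = 0 ⇒ exp(i) = 3
Π_1 = ΔT · m^2 · i^3 · X1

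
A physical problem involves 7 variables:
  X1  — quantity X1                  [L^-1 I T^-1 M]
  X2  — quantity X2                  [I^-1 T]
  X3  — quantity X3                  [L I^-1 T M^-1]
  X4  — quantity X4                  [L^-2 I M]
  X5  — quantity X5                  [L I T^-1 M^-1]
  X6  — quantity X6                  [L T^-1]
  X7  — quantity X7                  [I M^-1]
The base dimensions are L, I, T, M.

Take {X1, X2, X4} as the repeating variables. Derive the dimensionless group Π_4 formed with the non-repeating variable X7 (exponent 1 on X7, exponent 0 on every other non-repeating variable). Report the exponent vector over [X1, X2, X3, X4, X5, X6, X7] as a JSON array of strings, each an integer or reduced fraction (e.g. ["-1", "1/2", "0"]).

Write exponents as rows L,I,T,M / cols X1,X2,X3,X4,X5,X6,X7:
  L: [-1  0  1 -2  1  1  0]
  I: [ 1 -1 -1  1  1  0  1]
  T: [-1  1  1  0 -1 -1  0]
  M: [ 1  0 -1  1 -1  0 -1]
Row reduction gives pivot columns X1,X2,X4; rank = 3
Pivot set = {X1,X2,X4}, free = {X3,X5,X6,X7}
RREF:
  r0: [   1    0   -1    0   -1    1   -2]
  r1: [   0    1    0    0   -2    0   -2]
  r2: [   0    0    0    1    0   -1    1]
  r3: [   0    0    0    0    0    0    0]
Fix exponent of X7 at 1, X3 at 0, X5 at 0, X6 at 0; solve each RREF row for its pivot's exponent:
  r0: exp(X1) + (-2)·1 = 0 ⇒ exp(X1) = 2
  r1: exp(X2) + (-2)·1 = 0 ⇒ exp(X2) = 2
  r2: exp(X4) + (1)·1 = 0 ⇒ exp(X4) = -1
Π_4 = X1^2 · X2^2 · X4^-1 · X7

["2", "2", "0", "-1", "0", "0", "1"]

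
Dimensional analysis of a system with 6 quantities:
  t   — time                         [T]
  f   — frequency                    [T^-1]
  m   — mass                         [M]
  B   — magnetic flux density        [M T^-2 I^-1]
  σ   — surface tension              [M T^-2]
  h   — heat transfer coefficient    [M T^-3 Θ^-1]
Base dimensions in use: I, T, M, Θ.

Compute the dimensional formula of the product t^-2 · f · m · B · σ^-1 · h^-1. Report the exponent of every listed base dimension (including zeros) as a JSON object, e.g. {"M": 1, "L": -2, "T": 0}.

{"I": -1, "T": 0, "M": 0, "Θ": 1}

Write exponents as rows I,T,M,Θ / cols t,f,m,B,σ,h:
  I: [ 0  0  0 -1  0  0]
  T: [ 1 -1  0 -2 -2 -3]
  M: [ 0  0  1  1  1  1]
  Θ: [ 0  0  0  0  0 -1]
  [I]: (-2)·0+(1)·0+(1)·0+(1)·-1+(-1)·0+(-1)·0 = -1
  [T]: (-2)·1+(1)·-1+(1)·0+(1)·-2+(-1)·-2+(-1)·-3 = 0
  [M]: (-2)·0+(1)·0+(1)·1+(1)·1+(-1)·1+(-1)·1 = 0
  [Θ]: (-2)·0+(1)·0+(1)·0+(1)·0+(-1)·0+(-1)·-1 = 1
⇒ I^-1 Θ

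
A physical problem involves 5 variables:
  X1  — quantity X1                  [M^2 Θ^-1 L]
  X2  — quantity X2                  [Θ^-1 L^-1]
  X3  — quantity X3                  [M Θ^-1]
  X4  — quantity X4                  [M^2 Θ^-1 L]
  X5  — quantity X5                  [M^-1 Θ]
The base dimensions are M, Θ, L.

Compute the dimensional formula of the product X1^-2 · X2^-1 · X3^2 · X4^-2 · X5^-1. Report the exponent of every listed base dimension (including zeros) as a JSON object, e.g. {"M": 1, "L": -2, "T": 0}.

{"M": -5, "Θ": 2, "L": -3}

Exponent matrix [M,Θ,L] × [X1,X2,X3,X4,X5]:
  M: [ 2  0  1  2 -1]
  Θ: [-1 -1 -1 -1  1]
  L: [ 1 -1  0  1  0]
  [M]: (-2)·2+(-1)·0+(2)·1+(-2)·2+(-1)·-1 = -5
  [Θ]: (-2)·-1+(-1)·-1+(2)·-1+(-2)·-1+(-1)·1 = 2
  [L]: (-2)·1+(-1)·-1+(2)·0+(-2)·1+(-1)·0 = -3
⇒ M^-5 Θ^2 L^-3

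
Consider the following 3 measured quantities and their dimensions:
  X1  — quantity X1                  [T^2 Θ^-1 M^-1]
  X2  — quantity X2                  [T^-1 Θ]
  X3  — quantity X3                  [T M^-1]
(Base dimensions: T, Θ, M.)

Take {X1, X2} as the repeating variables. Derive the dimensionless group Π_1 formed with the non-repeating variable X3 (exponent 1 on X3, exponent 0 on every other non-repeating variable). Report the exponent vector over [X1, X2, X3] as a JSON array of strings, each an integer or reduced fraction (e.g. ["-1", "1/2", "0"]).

["-1", "-1", "1"]

Write exponents as rows T,Θ,M / cols X1,X2,X3:
  T: [ 2 -1  1]
  Θ: [-1  1  0]
  M: [-1  0 -1]
RREF → pivots at {X1,X2} ⇒ r = 2
Repeat: X1,X2; free: X3
RREF:
  r0: [   1    0    1]
  r1: [   0    1    1]
  r2: [   0    0    0]
Fix exponent of X3 at 1; solve each RREF row for its pivot's exponent:
  r0: exp(X1) + (1)·1 = 0 ⇒ exp(X1) = -1
  r1: exp(X2) + (1)·1 = 0 ⇒ exp(X2) = -1
Π_1 = X1^-1 · X2^-1 · X3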